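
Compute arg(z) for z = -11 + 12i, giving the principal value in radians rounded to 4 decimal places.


Step 1: z = -11 + 12i
Step 2: arg(z) = atan2(12, -11)
Step 3: arg(z) = 2.3127

2.3127


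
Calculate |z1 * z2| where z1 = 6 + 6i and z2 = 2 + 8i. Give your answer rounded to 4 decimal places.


Step 1: |z1| = sqrt(6^2 + 6^2) = sqrt(72)
Step 2: |z2| = sqrt(2^2 + 8^2) = sqrt(68)
Step 3: |z1*z2| = |z1|*|z2| = sqrt(72) * sqrt(68) = sqrt(72 * 68) = sqrt(4896)
Step 4: = 69.9714

69.9714


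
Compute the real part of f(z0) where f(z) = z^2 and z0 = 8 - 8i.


Step 1: z0 = 8 - 8i
Step 2: z0^2 = 8^2 - (-8)^2 - 128i
Step 3: real part = 64 - 64 = 0

0


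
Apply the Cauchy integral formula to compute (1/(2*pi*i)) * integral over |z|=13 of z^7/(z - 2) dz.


Step 1: f(z) = z^7, a = 2 is inside |z| = 13
Step 2: By Cauchy integral formula: (1/(2pi*i)) * integral = f(a)
Step 3: f(2) = 2^7 = 128

128


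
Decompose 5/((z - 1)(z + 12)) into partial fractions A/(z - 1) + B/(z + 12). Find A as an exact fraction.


Step 1: Multiply both sides by (z - 1) and set z = 1
Step 2: A = 5 / (1 + 12)
Step 3: A = 5 / 13
Step 4: A = 5/13

5/13


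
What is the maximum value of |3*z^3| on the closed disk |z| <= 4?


Step 1: On |z| = 4, |f(z)| = 3 * |z|^3 = 3 * 4^3
Step 2: By maximum modulus principle, maximum is on boundary.
Step 3: Maximum = 3 * 64 = 192

192


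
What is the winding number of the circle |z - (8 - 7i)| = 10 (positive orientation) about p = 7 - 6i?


Step 1: Center c = (8, -7), radius = 10
Step 2: |p - c|^2 = (-1)^2 + 1^2 = 2
Step 3: r^2 = 100
Step 4: |p-c| < r so winding number = 1

1


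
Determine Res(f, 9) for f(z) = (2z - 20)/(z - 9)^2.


Step 1: Pole of order 2 at z = 9
Step 2: Res = lim d/dz [(z - 9)^2 * f(z)] as z -> 9
Step 3: (z - 9)^2 * f(z) = 2z - 20
Step 4: d/dz[2z - 20] = 2

2


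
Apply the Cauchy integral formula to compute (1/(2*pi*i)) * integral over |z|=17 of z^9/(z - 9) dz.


Step 1: f(z) = z^9, a = 9 is inside |z| = 17
Step 2: By Cauchy integral formula: (1/(2pi*i)) * integral = f(a)
Step 3: f(9) = 9^9 = 387420489

387420489


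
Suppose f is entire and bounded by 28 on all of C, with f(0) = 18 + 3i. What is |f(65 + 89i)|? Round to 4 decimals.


Step 1: By Liouville's theorem, a bounded entire function is constant.
Step 2: f(z) = f(0) = 18 + 3i for all z.
Step 3: |f(w)| = |18 + 3i| = sqrt(324 + 9)
Step 4: = 18.2483

18.2483


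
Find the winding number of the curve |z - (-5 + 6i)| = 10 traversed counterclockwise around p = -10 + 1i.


Step 1: Center c = (-5, 6), radius = 10
Step 2: |p - c|^2 = (-5)^2 + (-5)^2 = 50
Step 3: r^2 = 100
Step 4: |p-c| < r so winding number = 1

1


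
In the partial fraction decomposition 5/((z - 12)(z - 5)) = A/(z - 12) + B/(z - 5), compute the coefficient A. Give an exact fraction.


Step 1: Multiply both sides by (z - 12) and set z = 12
Step 2: A = 5 / (12 - 5)
Step 3: A = 5 / 7
Step 4: A = 5/7

5/7


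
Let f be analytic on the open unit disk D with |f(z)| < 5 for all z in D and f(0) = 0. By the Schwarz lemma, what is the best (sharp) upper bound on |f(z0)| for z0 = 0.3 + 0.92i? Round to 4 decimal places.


Step 1: g = f/5 maps D -> D with g(0) = 0, so by the Schwarz lemma |g(z)| <= |z|, i.e. |f(z)| <= 5|z|; this is sharp (f(z) = 5z).
Step 2: |z0|^2 = 0.3^2 + 0.92^2 = 0.9364
Step 3: |z0| = sqrt(0.9364) = 0.967678
Step 4: Best bound = 5 * |z0| = 5 * 0.967678 = 4.8384

4.8384


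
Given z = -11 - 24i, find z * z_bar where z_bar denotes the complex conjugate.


Step 1: conj(z) = -11 + 24i
Step 2: z * conj(z) = (-11)^2 + (-24)^2
Step 3: = 121 + 576 = 697

697


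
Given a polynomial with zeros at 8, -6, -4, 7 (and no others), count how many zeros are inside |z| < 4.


Step 1: Check each root:
  z = 8: |8| = 8 >= 4
  z = -6: |-6| = 6 >= 4
  z = -4: |-4| = 4 >= 4
  z = 7: |7| = 7 >= 4
Step 2: Count = 0

0


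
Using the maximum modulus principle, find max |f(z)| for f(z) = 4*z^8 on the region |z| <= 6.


Step 1: On |z| = 6, |f(z)| = 4 * |z|^8 = 4 * 6^8
Step 2: By maximum modulus principle, maximum is on boundary.
Step 3: Maximum = 4 * 1679616 = 6718464

6718464


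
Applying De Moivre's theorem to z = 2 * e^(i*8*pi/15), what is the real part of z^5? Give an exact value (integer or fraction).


Step 1: By De Moivre's theorem, z^5 = 2^5 * e^(i*5*8*pi/15) = 32 * (cos(8*pi/3) + i*sin(8*pi/3))
Step 2: |z|^5 = 2^5 = 32
Step 3: Reduce the angle mod 2*pi: 8*pi/3 - 2*pi = 2*pi/3
Step 4: cos(2*pi/3) = -1/2
Step 5: Re(z^5) = 32 * (-1/2) = -16

-16


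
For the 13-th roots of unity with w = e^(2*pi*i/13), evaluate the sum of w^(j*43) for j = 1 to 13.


Step 1: The sum sum_{j=1}^{n} w^(k*j) equals n if n | k, else 0.
Step 2: Here n = 13, k = 43
Step 3: Does n divide k? 13 | 43 -> False
Step 4: Sum = 0

0


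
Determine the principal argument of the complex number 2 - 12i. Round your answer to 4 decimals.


Step 1: z = 2 - 12i
Step 2: arg(z) = atan2(-12, 2)
Step 3: arg(z) = -1.4056

-1.4056


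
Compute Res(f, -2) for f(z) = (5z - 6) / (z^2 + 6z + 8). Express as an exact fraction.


Step 1: Q(z) = z^2 + 6z + 8 = (z + 2)(z + 4)
Step 2: Q'(z) = 2z + 6
Step 3: Q'(-2) = 2, P(-2) = -16
Step 4: Res = P(-2)/Q'(-2) = -16/2 = -8

-8


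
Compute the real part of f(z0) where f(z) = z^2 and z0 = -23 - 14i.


Step 1: z0 = -23 - 14i
Step 2: z0^2 = (-23)^2 - (-14)^2 + 644i
Step 3: real part = 529 - 196 = 333

333


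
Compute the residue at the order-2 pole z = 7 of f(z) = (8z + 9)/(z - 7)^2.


Step 1: Pole of order 2 at z = 7
Step 2: Res = lim d/dz [(z - 7)^2 * f(z)] as z -> 7
Step 3: (z - 7)^2 * f(z) = 8z + 9
Step 4: d/dz[8z + 9] = 8

8


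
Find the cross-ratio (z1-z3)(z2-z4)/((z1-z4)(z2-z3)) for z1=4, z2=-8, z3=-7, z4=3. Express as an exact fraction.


Step 1: (z1-z3)(z2-z4) = 11 * (-11) = -121
Step 2: (z1-z4)(z2-z3) = 1 * (-1) = -1
Step 3: Cross-ratio = 121/1 = 121

121


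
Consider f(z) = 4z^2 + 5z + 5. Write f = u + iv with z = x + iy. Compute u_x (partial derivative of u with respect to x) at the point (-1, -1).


Step 1: f(z) = 4(x+iy)^2 + 5(x+iy) + 5
Step 2: u = 4(x^2 - y^2) + 5x + 5
Step 3: u_x = 8x + 5
Step 4: At (-1, -1): u_x = -8 + 5 = -3

-3


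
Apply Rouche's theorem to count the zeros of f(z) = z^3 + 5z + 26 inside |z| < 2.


Step 1: On |z| = 2 the three terms have sizes |z^3| = 2^3 = 8, |5z| = 5*2 = 10, |26| = 26
Step 2: The dominant term is g(z) = 26; let h(z) = z^3 + 5z so f = g + h
Step 3: On |z| = 2: |g| = 26 and |h| <= 8 + 10 = 18
Step 4: Since 26 > 18, |h| < |g| on |z| = 2, so by Rouche f has the same number of zeros as g inside |z| < 2
Step 5: g(z) = 26 is a nonzero constant with no zeros inside |z| < 2. Answer = 0

0


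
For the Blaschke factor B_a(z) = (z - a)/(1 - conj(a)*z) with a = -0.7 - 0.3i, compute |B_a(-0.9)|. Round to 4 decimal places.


Step 1: Numerator z0 - a = -0.9 - (-0.7 - 0.3i) = -0.2 + 0.3i
Step 2: Denominator 1 - conj(a)*z0 = 1 - (-0.7 + 0.3i)*(-0.9) = 0.37 + 0.27i
Step 3: |z0 - a|^2 = (-0.2)^2 + 0.3^2 = 0.13; |1 - conj(a)*z0|^2 = 0.37^2 + 0.27^2 = 0.2098
Step 4: |B_a(-0.9)| = sqrt(0.13 / 0.2098) = sqrt(0.619638)
Step 5: = 0.7872

0.7872


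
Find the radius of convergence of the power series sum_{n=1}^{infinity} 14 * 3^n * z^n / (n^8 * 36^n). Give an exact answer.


Step 1: General term a_n = 14 * 3^n / (n^8 * 36^n)
Step 2: By the root test, |a_n|^(1/n) = 14^(1/n) * 3 / (n^(8/n) * 36) -> 3/36 as n -> infinity (since 14^(1/n) -> 1 and n^(8/n) -> 1)
Step 3: R = 1/lim|a_n|^(1/n) = 36/3 = 12

12


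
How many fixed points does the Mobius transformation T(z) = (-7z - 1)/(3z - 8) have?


Step 1: Fixed points satisfy T(z) = z
Step 2: 3z^2 - z + 1 = 0
Step 3: Discriminant = (-1)^2 - 4*3*1 = -11
Step 4: Number of fixed points = 2

2


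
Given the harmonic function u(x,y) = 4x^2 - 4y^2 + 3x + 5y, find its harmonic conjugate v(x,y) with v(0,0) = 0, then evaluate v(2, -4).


Step 1: v_x = -u_y = 8y - 5
Step 2: v_y = u_x = 8x + 3
Step 3: v = 8xy - 5x + 3y + C
Step 4: v(0,0) = 0 => C = 0
Step 5: v(2, -4) = -86

-86


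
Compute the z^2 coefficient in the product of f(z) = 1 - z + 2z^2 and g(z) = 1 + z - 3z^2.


Step 1: z^2 term in f*g comes from: (1)*(-3z^2) + (-z)*(z) + (2z^2)*(1)
Step 2: = -3 - 1 + 2
Step 3: = -2

-2


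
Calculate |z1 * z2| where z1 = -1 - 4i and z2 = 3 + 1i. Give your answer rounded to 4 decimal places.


Step 1: |z1| = sqrt((-1)^2 + (-4)^2) = sqrt(17)
Step 2: |z2| = sqrt(3^2 + 1^2) = sqrt(10)
Step 3: |z1*z2| = |z1|*|z2| = sqrt(17) * sqrt(10) = sqrt(17 * 10) = sqrt(170)
Step 4: = 13.0384

13.0384


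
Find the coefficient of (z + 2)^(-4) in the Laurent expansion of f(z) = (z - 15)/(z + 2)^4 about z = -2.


Step 1: Write the numerator in powers of (z + 2): z - 15 = (z + 2) + (1*(-2) - 15) = (z + 2) - 17
Step 2: Divide by (z + 2)^4: f(z) = -17(z + 2)^(-4) + (z + 2)^(-3)
Step 3: This finite sum is the Laurent series of f about z = -2.
Step 4: Coefficient of (z + 2)^(-4) = 1*(-2) - 15 = -17

-17


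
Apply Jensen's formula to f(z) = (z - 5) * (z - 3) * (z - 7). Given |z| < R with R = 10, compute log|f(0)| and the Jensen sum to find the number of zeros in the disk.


Jensen's formula: (1/2pi)*integral log|f(Re^it)|dt = log|f(0)| + sum_{|a_k|<R} log(R/|a_k|)
Step 1: f(0) = (-5) * (-3) * (-7) = -105
Step 2: log|f(0)| = log|5| + log|3| + log|7| = 4.654
Step 3: Zeros inside |z| < 10: 5, 3, 7
Step 4: Jensen sum = log(10/5) + log(10/3) + log(10/7) = 2.2538
Step 5: n(R) = number of terms in the Jensen sum = count of zeros inside |z| < 10 = 3

3


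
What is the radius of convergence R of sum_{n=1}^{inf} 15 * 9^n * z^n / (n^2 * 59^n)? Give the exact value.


Step 1: General term a_n = 15 * 9^n / (n^2 * 59^n)
Step 2: By the root test, |a_n|^(1/n) = 15^(1/n) * 9 / (n^(2/n) * 59) -> 9/59 as n -> infinity (since 15^(1/n) -> 1 and n^(2/n) -> 1)
Step 3: R = 1/lim|a_n|^(1/n) = 59/9

59/9


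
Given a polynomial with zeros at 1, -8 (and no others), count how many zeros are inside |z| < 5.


Step 1: Check each root:
  z = 1: |1| = 1 < 5
  z = -8: |-8| = 8 >= 5
Step 2: Count = 1

1


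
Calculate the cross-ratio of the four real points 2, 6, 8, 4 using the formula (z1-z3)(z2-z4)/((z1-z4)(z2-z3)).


Step 1: (z1-z3)(z2-z4) = (-6) * 2 = -12
Step 2: (z1-z4)(z2-z3) = (-2) * (-2) = 4
Step 3: Cross-ratio = -12/4 = -3

-3


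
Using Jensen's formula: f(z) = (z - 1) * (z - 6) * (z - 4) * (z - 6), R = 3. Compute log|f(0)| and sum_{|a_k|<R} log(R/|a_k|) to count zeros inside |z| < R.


Jensen's formula: (1/2pi)*integral log|f(Re^it)|dt = log|f(0)| + sum_{|a_k|<R} log(R/|a_k|)
Step 1: f(0) = (-1) * (-6) * (-4) * (-6) = 144
Step 2: log|f(0)| = log|1| + log|6| + log|4| + log|6| = 4.9698
Step 3: Zeros inside |z| < 3: 1
Step 4: Jensen sum = log(3/1) = 1.0986
Step 5: n(R) = number of terms in the Jensen sum = count of zeros inside |z| < 3 = 1

1


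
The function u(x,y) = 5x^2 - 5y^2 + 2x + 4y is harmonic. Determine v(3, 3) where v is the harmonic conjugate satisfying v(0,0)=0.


Step 1: v_x = -u_y = 10y - 4
Step 2: v_y = u_x = 10x + 2
Step 3: v = 10xy - 4x + 2y + C
Step 4: v(0,0) = 0 => C = 0
Step 5: v(3, 3) = 84

84


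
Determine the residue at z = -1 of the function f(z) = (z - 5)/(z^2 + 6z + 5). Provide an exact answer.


Step 1: Q(z) = z^2 + 6z + 5 = (z + 1)(z + 5)
Step 2: Q'(z) = 2z + 6
Step 3: Q'(-1) = 4, P(-1) = -6
Step 4: Res = P(-1)/Q'(-1) = -6/4 = -3/2

-3/2


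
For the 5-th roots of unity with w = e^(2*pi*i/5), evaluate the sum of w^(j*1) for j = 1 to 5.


Step 1: The sum sum_{j=1}^{n} w^(k*j) equals n if n | k, else 0.
Step 2: Here n = 5, k = 1
Step 3: Does n divide k? 5 | 1 -> False
Step 4: Sum = 0

0


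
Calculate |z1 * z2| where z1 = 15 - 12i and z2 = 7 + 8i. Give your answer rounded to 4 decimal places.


Step 1: |z1| = sqrt(15^2 + (-12)^2) = sqrt(369)
Step 2: |z2| = sqrt(7^2 + 8^2) = sqrt(113)
Step 3: |z1*z2| = |z1|*|z2| = sqrt(369) * sqrt(113) = sqrt(369 * 113) = sqrt(41697)
Step 4: = 204.1984

204.1984


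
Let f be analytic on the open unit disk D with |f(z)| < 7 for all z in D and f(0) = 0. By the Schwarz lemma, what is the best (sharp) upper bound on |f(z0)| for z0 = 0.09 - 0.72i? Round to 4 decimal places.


Step 1: g = f/7 maps D -> D with g(0) = 0, so by the Schwarz lemma |g(z)| <= |z|, i.e. |f(z)| <= 7|z|; this is sharp (f(z) = 7z).
Step 2: |z0|^2 = 0.09^2 + (-0.72)^2 = 0.5265
Step 3: |z0| = sqrt(0.5265) = 0.725603
Step 4: Best bound = 7 * |z0| = 7 * 0.725603 = 5.0792

5.0792


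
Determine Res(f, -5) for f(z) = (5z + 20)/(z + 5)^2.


Step 1: Pole of order 2 at z = -5
Step 2: Res = lim d/dz [(z + 5)^2 * f(z)] as z -> -5
Step 3: (z + 5)^2 * f(z) = 5z + 20
Step 4: d/dz[5z + 20] = 5

5


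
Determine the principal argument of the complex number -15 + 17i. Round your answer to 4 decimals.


Step 1: z = -15 + 17i
Step 2: arg(z) = atan2(17, -15)
Step 3: arg(z) = 2.2938

2.2938


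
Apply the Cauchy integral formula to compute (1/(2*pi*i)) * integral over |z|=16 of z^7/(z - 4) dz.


Step 1: f(z) = z^7, a = 4 is inside |z| = 16
Step 2: By Cauchy integral formula: (1/(2pi*i)) * integral = f(a)
Step 3: f(4) = 4^7 = 16384

16384


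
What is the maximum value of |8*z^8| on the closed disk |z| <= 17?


Step 1: On |z| = 17, |f(z)| = 8 * |z|^8 = 8 * 17^8
Step 2: By maximum modulus principle, maximum is on boundary.
Step 3: Maximum = 8 * 6975757441 = 55806059528

55806059528


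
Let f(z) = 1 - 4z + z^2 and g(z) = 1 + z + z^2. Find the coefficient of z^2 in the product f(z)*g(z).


Step 1: z^2 term in f*g comes from: (1)*(z^2) + (-4z)*(z) + (z^2)*(1)
Step 2: = 1 - 4 + 1
Step 3: = -2

-2


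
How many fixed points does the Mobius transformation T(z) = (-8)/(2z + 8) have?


Step 1: Fixed points satisfy T(z) = z
Step 2: 2z^2 + 8z + 8 = 0
Step 3: Discriminant = 8^2 - 4*2*8 = 0
Step 4: Number of fixed points = 1

1


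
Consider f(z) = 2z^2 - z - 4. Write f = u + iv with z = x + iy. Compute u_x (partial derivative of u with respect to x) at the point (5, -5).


Step 1: f(z) = 2(x+iy)^2 - (x+iy) - 4
Step 2: u = 2(x^2 - y^2) - x - 4
Step 3: u_x = 4x - 1
Step 4: At (5, -5): u_x = 20 - 1 = 19

19


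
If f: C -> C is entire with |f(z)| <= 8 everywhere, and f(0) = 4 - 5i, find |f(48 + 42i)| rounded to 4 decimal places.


Step 1: By Liouville's theorem, a bounded entire function is constant.
Step 2: f(z) = f(0) = 4 - 5i for all z.
Step 3: |f(w)| = |4 - 5i| = sqrt(16 + 25)
Step 4: = 6.4031

6.4031


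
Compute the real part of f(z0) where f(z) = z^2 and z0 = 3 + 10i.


Step 1: z0 = 3 + 10i
Step 2: z0^2 = 3^2 - 10^2 + 60i
Step 3: real part = 9 - 100 = -91

-91


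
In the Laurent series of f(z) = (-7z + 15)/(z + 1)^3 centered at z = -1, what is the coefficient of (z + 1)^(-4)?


Step 1: Write the numerator in powers of (z + 1): -7z + 15 = -7(z + 1) + (-7*(-1) + 15) = -7(z + 1) + 22
Step 2: Divide by (z + 1)^3: f(z) = 22(z + 1)^(-3) - 7(z + 1)^(-2)
Step 3: This finite sum is the Laurent series of f about z = -1.
Step 4: Only the powers -3 and -2 appear, so the coefficient of (z + 1)^(-4) = 0

0


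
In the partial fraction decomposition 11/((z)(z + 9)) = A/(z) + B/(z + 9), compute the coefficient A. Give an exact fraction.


Step 1: Multiply both sides by (z) and set z = 0
Step 2: A = 11 / (0 + 9)
Step 3: A = 11 / 9
Step 4: A = 11/9

11/9


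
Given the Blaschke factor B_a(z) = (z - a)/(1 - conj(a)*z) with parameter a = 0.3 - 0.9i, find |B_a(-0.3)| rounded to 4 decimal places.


Step 1: Numerator z0 - a = -0.3 - (0.3 - 0.9i) = -0.6 + 0.9i
Step 2: Denominator 1 - conj(a)*z0 = 1 - (0.3 + 0.9i)*(-0.3) = 1.09 + 0.27i
Step 3: |z0 - a|^2 = (-0.6)^2 + 0.9^2 = 1.17; |1 - conj(a)*z0|^2 = 1.09^2 + 0.27^2 = 1.261
Step 4: |B_a(-0.3)| = sqrt(1.17 / 1.261) = sqrt(0.927835)
Step 5: = 0.9632

0.9632


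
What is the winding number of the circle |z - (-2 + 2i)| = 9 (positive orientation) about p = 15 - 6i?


Step 1: Center c = (-2, 2), radius = 9
Step 2: |p - c|^2 = 17^2 + (-8)^2 = 353
Step 3: r^2 = 81
Step 4: |p-c| > r so winding number = 0

0


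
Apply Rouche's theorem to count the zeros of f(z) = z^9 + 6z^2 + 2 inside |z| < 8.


Step 1: On |z| = 8 the three terms have sizes |z^9| = 8^9 = 134217728, |6z^2| = 6*8^2 = 384, |2| = 2
Step 2: The dominant term is g(z) = z^9; let h(z) = 6z^2 + 2 so f = g + h
Step 3: On |z| = 8: |g| = 134217728 and |h| <= 384 + 2 = 386
Step 4: Since 134217728 > 386, |h| < |g| on |z| = 8, so by Rouche f has the same number of zeros as g inside |z| < 8
Step 5: g(z) = z^9 has 9 zeros (all at the origin) inside |z| < 8. Answer = 9

9


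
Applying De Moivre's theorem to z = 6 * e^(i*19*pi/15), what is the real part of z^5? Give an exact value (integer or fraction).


Step 1: By De Moivre's theorem, z^5 = 6^5 * e^(i*5*19*pi/15) = 7776 * (cos(19*pi/3) + i*sin(19*pi/3))
Step 2: |z|^5 = 6^5 = 7776
Step 3: Reduce the angle mod 2*pi: 19*pi/3 - 6*pi = pi/3
Step 4: cos(pi/3) = 1/2
Step 5: Re(z^5) = 7776 * 1/2 = 3888

3888


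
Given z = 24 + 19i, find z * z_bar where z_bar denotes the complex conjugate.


Step 1: conj(z) = 24 - 19i
Step 2: z * conj(z) = 24^2 + 19^2
Step 3: = 576 + 361 = 937

937


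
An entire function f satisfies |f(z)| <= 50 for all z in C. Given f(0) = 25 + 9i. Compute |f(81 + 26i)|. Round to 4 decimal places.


Step 1: By Liouville's theorem, a bounded entire function is constant.
Step 2: f(z) = f(0) = 25 + 9i for all z.
Step 3: |f(w)| = |25 + 9i| = sqrt(625 + 81)
Step 4: = 26.5707

26.5707


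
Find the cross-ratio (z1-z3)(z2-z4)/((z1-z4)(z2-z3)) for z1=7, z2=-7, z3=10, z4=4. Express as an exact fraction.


Step 1: (z1-z3)(z2-z4) = (-3) * (-11) = 33
Step 2: (z1-z4)(z2-z3) = 3 * (-17) = -51
Step 3: Cross-ratio = -33/51 = -11/17

-11/17


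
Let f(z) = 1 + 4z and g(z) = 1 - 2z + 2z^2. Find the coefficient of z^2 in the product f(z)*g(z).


Step 1: z^2 term in f*g comes from: (1)*(2z^2) + (4z)*(-2z) + (0)*(1)
Step 2: = 2 - 8 + 0
Step 3: = -6

-6


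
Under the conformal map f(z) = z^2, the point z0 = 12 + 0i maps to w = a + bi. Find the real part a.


Step 1: z0 = 12 + 0i
Step 2: z0^2 = 12^2 - 0^2 + 0i
Step 3: real part = 144 - 0 = 144

144


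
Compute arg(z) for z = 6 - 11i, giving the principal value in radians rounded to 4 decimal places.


Step 1: z = 6 - 11i
Step 2: arg(z) = atan2(-11, 6)
Step 3: arg(z) = -1.0714

-1.0714


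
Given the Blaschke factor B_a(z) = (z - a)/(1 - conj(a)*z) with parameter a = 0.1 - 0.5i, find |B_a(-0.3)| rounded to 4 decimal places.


Step 1: Numerator z0 - a = -0.3 - (0.1 - 0.5i) = -0.4 + 0.5i
Step 2: Denominator 1 - conj(a)*z0 = 1 - (0.1 + 0.5i)*(-0.3) = 1.03 + 0.15i
Step 3: |z0 - a|^2 = (-0.4)^2 + 0.5^2 = 0.41; |1 - conj(a)*z0|^2 = 1.03^2 + 0.15^2 = 1.0834
Step 4: |B_a(-0.3)| = sqrt(0.41 / 1.0834) = sqrt(0.378438)
Step 5: = 0.6152

0.6152


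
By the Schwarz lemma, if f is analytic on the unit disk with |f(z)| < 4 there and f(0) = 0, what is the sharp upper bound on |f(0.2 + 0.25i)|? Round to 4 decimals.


Step 1: g = f/4 maps D -> D with g(0) = 0, so by the Schwarz lemma |g(z)| <= |z|, i.e. |f(z)| <= 4|z|; this is sharp (f(z) = 4z).
Step 2: |z0|^2 = 0.2^2 + 0.25^2 = 0.1025
Step 3: |z0| = sqrt(0.1025) = 0.320156
Step 4: Best bound = 4 * |z0| = 4 * 0.320156 = 1.2806

1.2806


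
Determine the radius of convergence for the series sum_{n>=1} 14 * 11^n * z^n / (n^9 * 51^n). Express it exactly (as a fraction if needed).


Step 1: General term a_n = 14 * 11^n / (n^9 * 51^n)
Step 2: By the root test, |a_n|^(1/n) = 14^(1/n) * 11 / (n^(9/n) * 51) -> 11/51 as n -> infinity (since 14^(1/n) -> 1 and n^(9/n) -> 1)
Step 3: R = 1/lim|a_n|^(1/n) = 51/11

51/11


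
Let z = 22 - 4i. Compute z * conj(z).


Step 1: conj(z) = 22 + 4i
Step 2: z * conj(z) = 22^2 + (-4)^2
Step 3: = 484 + 16 = 500

500


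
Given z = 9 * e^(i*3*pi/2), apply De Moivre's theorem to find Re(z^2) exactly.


Step 1: By De Moivre's theorem, z^2 = 9^2 * e^(i*2*3*pi/2) = 81 * (cos(3*pi) + i*sin(3*pi))
Step 2: |z|^2 = 9^2 = 81
Step 3: Reduce the angle mod 2*pi: 3*pi - 2*pi = pi
Step 4: cos(pi) = -1
Step 5: Re(z^2) = 81 * (-1) = -81

-81


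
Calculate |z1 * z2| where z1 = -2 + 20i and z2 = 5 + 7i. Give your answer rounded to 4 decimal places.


Step 1: |z1| = sqrt((-2)^2 + 20^2) = sqrt(404)
Step 2: |z2| = sqrt(5^2 + 7^2) = sqrt(74)
Step 3: |z1*z2| = |z1|*|z2| = sqrt(404) * sqrt(74) = sqrt(404 * 74) = sqrt(29896)
Step 4: = 172.9046

172.9046


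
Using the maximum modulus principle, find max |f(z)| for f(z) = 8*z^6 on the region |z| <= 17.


Step 1: On |z| = 17, |f(z)| = 8 * |z|^6 = 8 * 17^6
Step 2: By maximum modulus principle, maximum is on boundary.
Step 3: Maximum = 8 * 24137569 = 193100552

193100552


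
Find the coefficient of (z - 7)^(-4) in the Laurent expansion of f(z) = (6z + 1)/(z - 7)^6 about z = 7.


Step 1: Write the numerator in powers of (z - 7): 6z + 1 = 6(z - 7) + (6*7 + 1) = 6(z - 7) + 43
Step 2: Divide by (z - 7)^6: f(z) = 43(z - 7)^(-6) + 6(z - 7)^(-5)
Step 3: This finite sum is the Laurent series of f about z = 7.
Step 4: Only the powers -6 and -5 appear, so the coefficient of (z - 7)^(-4) = 0

0


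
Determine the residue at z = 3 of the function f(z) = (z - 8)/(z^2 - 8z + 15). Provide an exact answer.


Step 1: Q(z) = z^2 - 8z + 15 = (z - 3)(z - 5)
Step 2: Q'(z) = 2z - 8
Step 3: Q'(3) = -2, P(3) = -5
Step 4: Res = P(3)/Q'(3) = -5/(-2) = 5/2

5/2


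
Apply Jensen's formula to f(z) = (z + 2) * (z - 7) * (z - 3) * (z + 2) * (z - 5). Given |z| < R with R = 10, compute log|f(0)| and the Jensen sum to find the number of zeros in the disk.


Jensen's formula: (1/2pi)*integral log|f(Re^it)|dt = log|f(0)| + sum_{|a_k|<R} log(R/|a_k|)
Step 1: f(0) = 2 * (-7) * (-3) * 2 * (-5) = -420
Step 2: log|f(0)| = log|-2| + log|7| + log|3| + log|-2| + log|5| = 6.0403
Step 3: Zeros inside |z| < 10: -2, 7, 3, -2, 5
Step 4: Jensen sum = log(10/2) + log(10/7) + log(10/3) + log(10/2) + log(10/5) = 5.4727
Step 5: n(R) = number of terms in the Jensen sum = count of zeros inside |z| < 10 = 5

5


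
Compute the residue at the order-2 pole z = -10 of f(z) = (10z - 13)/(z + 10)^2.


Step 1: Pole of order 2 at z = -10
Step 2: Res = lim d/dz [(z + 10)^2 * f(z)] as z -> -10
Step 3: (z + 10)^2 * f(z) = 10z - 13
Step 4: d/dz[10z - 13] = 10

10


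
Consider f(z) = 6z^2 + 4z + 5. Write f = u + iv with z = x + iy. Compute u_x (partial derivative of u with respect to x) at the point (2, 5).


Step 1: f(z) = 6(x+iy)^2 + 4(x+iy) + 5
Step 2: u = 6(x^2 - y^2) + 4x + 5
Step 3: u_x = 12x + 4
Step 4: At (2, 5): u_x = 24 + 4 = 28

28


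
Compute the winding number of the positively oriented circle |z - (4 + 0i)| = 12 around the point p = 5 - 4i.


Step 1: Center c = (4, 0), radius = 12
Step 2: |p - c|^2 = 1^2 + (-4)^2 = 17
Step 3: r^2 = 144
Step 4: |p-c| < r so winding number = 1

1


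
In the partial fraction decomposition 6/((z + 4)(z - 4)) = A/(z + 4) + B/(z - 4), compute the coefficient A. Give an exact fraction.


Step 1: Multiply both sides by (z + 4) and set z = -4
Step 2: A = 6 / (-4 - 4)
Step 3: A = 6 / (-8)
Step 4: A = -3/4

-3/4


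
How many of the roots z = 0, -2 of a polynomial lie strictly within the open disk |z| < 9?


Step 1: Check each root:
  z = 0: |0| = 0 < 9
  z = -2: |-2| = 2 < 9
Step 2: Count = 2

2


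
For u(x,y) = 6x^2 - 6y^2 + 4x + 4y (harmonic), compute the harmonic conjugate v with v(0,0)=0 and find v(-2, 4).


Step 1: v_x = -u_y = 12y - 4
Step 2: v_y = u_x = 12x + 4
Step 3: v = 12xy - 4x + 4y + C
Step 4: v(0,0) = 0 => C = 0
Step 5: v(-2, 4) = -72

-72


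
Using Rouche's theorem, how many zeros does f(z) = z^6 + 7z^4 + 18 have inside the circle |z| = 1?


Step 1: On |z| = 1 the three terms have sizes |z^6| = 1^6 = 1, |7z^4| = 7*1^4 = 7, |18| = 18
Step 2: The dominant term is g(z) = 18; let h(z) = z^6 + 7z^4 so f = g + h
Step 3: On |z| = 1: |g| = 18 and |h| <= 1 + 7 = 8
Step 4: Since 18 > 8, |h| < |g| on |z| = 1, so by Rouche f has the same number of zeros as g inside |z| < 1
Step 5: g(z) = 18 is a nonzero constant with no zeros inside |z| < 1. Answer = 0

0


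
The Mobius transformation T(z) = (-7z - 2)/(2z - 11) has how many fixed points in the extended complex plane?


Step 1: Fixed points satisfy T(z) = z
Step 2: 2z^2 - 4z + 2 = 0
Step 3: Discriminant = (-4)^2 - 4*2*2 = 0
Step 4: Number of fixed points = 1

1


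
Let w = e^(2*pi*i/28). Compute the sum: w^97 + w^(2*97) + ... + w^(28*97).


Step 1: The sum sum_{j=1}^{n} w^(k*j) equals n if n | k, else 0.
Step 2: Here n = 28, k = 97
Step 3: Does n divide k? 28 | 97 -> False
Step 4: Sum = 0

0


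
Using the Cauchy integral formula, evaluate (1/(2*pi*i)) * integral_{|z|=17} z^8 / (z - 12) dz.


Step 1: f(z) = z^8, a = 12 is inside |z| = 17
Step 2: By Cauchy integral formula: (1/(2pi*i)) * integral = f(a)
Step 3: f(12) = 12^8 = 429981696

429981696


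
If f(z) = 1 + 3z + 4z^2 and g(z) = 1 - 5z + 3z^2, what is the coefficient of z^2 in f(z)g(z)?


Step 1: z^2 term in f*g comes from: (1)*(3z^2) + (3z)*(-5z) + (4z^2)*(1)
Step 2: = 3 - 15 + 4
Step 3: = -8

-8


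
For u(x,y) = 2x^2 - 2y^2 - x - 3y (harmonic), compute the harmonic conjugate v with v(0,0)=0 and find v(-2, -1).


Step 1: v_x = -u_y = 4y + 3
Step 2: v_y = u_x = 4x - 1
Step 3: v = 4xy + 3x - y + C
Step 4: v(0,0) = 0 => C = 0
Step 5: v(-2, -1) = 3

3


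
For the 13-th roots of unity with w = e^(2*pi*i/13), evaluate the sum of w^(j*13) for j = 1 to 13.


Step 1: The sum sum_{j=1}^{n} w^(k*j) equals n if n | k, else 0.
Step 2: Here n = 13, k = 13
Step 3: Does n divide k? 13 | 13 -> True
Step 4: Sum = 13

13


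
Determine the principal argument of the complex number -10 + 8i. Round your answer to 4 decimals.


Step 1: z = -10 + 8i
Step 2: arg(z) = atan2(8, -10)
Step 3: arg(z) = 2.4669

2.4669


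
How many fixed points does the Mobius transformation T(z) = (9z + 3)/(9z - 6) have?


Step 1: Fixed points satisfy T(z) = z
Step 2: 9z^2 - 15z - 3 = 0
Step 3: Discriminant = (-15)^2 - 4*9*(-3) = 333
Step 4: Number of fixed points = 2

2


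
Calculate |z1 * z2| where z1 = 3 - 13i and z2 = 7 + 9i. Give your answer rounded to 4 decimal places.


Step 1: |z1| = sqrt(3^2 + (-13)^2) = sqrt(178)
Step 2: |z2| = sqrt(7^2 + 9^2) = sqrt(130)
Step 3: |z1*z2| = |z1|*|z2| = sqrt(178) * sqrt(130) = sqrt(178 * 130) = sqrt(23140)
Step 4: = 152.1184

152.1184


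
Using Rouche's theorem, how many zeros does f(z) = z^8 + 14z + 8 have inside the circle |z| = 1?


Step 1: On |z| = 1 the three terms have sizes |z^8| = 1^8 = 1, |14z| = 14*1 = 14, |8| = 8
Step 2: The dominant term is g(z) = 14z; let h(z) = z^8 + 8 so f = g + h
Step 3: On |z| = 1: |g| = 14 and |h| <= 1 + 8 = 9
Step 4: Since 14 > 9, |h| < |g| on |z| = 1, so by Rouche f has the same number of zeros as g inside |z| < 1
Step 5: g(z) = 14z has 1 zero (at the origin, multiplicity 1) inside |z| < 1. Answer = 1

1


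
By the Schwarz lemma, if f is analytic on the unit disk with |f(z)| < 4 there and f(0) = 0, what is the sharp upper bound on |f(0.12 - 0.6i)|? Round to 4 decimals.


Step 1: g = f/4 maps D -> D with g(0) = 0, so by the Schwarz lemma |g(z)| <= |z|, i.e. |f(z)| <= 4|z|; this is sharp (f(z) = 4z).
Step 2: |z0|^2 = 0.12^2 + (-0.6)^2 = 0.3744
Step 3: |z0| = sqrt(0.3744) = 0.611882
Step 4: Best bound = 4 * |z0| = 4 * 0.611882 = 2.4475

2.4475


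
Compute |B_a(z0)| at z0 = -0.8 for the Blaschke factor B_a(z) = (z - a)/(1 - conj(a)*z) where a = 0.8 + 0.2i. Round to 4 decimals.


Step 1: Numerator z0 - a = -0.8 - (0.8 + 0.2i) = -1.6 - 0.2i
Step 2: Denominator 1 - conj(a)*z0 = 1 - (0.8 - 0.2i)*(-0.8) = 1.64 - 0.16i
Step 3: |z0 - a|^2 = (-1.6)^2 + (-0.2)^2 = 2.6; |1 - conj(a)*z0|^2 = 1.64^2 + (-0.16)^2 = 2.7152
Step 4: |B_a(-0.8)| = sqrt(2.6 / 2.7152) = sqrt(0.957572)
Step 5: = 0.9786

0.9786


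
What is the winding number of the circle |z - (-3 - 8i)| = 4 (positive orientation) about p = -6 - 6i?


Step 1: Center c = (-3, -8), radius = 4
Step 2: |p - c|^2 = (-3)^2 + 2^2 = 13
Step 3: r^2 = 16
Step 4: |p-c| < r so winding number = 1

1


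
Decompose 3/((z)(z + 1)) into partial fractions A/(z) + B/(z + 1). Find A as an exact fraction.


Step 1: Multiply both sides by (z) and set z = 0
Step 2: A = 3 / (0 + 1)
Step 3: A = 3 / 1
Step 4: A = 3

3


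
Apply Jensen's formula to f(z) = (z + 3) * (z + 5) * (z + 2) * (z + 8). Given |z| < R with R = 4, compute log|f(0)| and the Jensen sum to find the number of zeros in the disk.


Jensen's formula: (1/2pi)*integral log|f(Re^it)|dt = log|f(0)| + sum_{|a_k|<R} log(R/|a_k|)
Step 1: f(0) = 3 * 5 * 2 * 8 = 240
Step 2: log|f(0)| = log|-3| + log|-5| + log|-2| + log|-8| = 5.4806
Step 3: Zeros inside |z| < 4: -3, -2
Step 4: Jensen sum = log(4/3) + log(4/2) = 0.9808
Step 5: n(R) = number of terms in the Jensen sum = count of zeros inside |z| < 4 = 2

2


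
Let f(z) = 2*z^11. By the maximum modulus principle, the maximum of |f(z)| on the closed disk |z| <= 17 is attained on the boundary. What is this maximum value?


Step 1: On |z| = 17, |f(z)| = 2 * |z|^11 = 2 * 17^11
Step 2: By maximum modulus principle, maximum is on boundary.
Step 3: Maximum = 2 * 34271896307633 = 68543792615266

68543792615266


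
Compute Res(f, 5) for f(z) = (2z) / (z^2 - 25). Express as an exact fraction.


Step 1: Q(z) = z^2 - 25 = (z - 5)(z + 5)
Step 2: Q'(z) = 2z
Step 3: Q'(5) = 10, P(5) = 10
Step 4: Res = P(5)/Q'(5) = 10/10 = 1

1


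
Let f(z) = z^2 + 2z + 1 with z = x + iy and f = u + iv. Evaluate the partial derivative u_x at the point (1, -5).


Step 1: f(z) = (x+iy)^2 + 2(x+iy) + 1
Step 2: u = (x^2 - y^2) + 2x + 1
Step 3: u_x = 2x + 2
Step 4: At (1, -5): u_x = 2 + 2 = 4

4


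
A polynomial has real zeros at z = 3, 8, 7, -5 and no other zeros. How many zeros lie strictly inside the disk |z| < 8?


Step 1: Check each root:
  z = 3: |3| = 3 < 8
  z = 8: |8| = 8 >= 8
  z = 7: |7| = 7 < 8
  z = -5: |-5| = 5 < 8
Step 2: Count = 3

3


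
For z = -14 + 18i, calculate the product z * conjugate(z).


Step 1: conj(z) = -14 - 18i
Step 2: z * conj(z) = (-14)^2 + 18^2
Step 3: = 196 + 324 = 520

520


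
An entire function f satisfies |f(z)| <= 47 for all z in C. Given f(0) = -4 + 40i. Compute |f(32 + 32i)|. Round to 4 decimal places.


Step 1: By Liouville's theorem, a bounded entire function is constant.
Step 2: f(z) = f(0) = -4 + 40i for all z.
Step 3: |f(w)| = |-4 + 40i| = sqrt(16 + 1600)
Step 4: = 40.1995

40.1995


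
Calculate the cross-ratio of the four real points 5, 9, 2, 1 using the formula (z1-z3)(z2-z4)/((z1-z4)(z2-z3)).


Step 1: (z1-z3)(z2-z4) = 3 * 8 = 24
Step 2: (z1-z4)(z2-z3) = 4 * 7 = 28
Step 3: Cross-ratio = 24/28 = 6/7

6/7


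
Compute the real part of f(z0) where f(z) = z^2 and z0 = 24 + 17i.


Step 1: z0 = 24 + 17i
Step 2: z0^2 = 24^2 - 17^2 + 816i
Step 3: real part = 576 - 289 = 287

287


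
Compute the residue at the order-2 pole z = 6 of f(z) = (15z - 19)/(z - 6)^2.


Step 1: Pole of order 2 at z = 6
Step 2: Res = lim d/dz [(z - 6)^2 * f(z)] as z -> 6
Step 3: (z - 6)^2 * f(z) = 15z - 19
Step 4: d/dz[15z - 19] = 15

15


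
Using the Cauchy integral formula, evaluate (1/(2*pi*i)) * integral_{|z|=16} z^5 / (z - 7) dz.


Step 1: f(z) = z^5, a = 7 is inside |z| = 16
Step 2: By Cauchy integral formula: (1/(2pi*i)) * integral = f(a)
Step 3: f(7) = 7^5 = 16807

16807


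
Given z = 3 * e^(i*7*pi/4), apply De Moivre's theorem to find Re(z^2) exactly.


Step 1: By De Moivre's theorem, z^2 = 3^2 * e^(i*2*7*pi/4) = 9 * (cos(7*pi/2) + i*sin(7*pi/2))
Step 2: |z|^2 = 3^2 = 9
Step 3: Reduce the angle mod 2*pi: 7*pi/2 - 2*pi = 3*pi/2
Step 4: cos(3*pi/2) = 0
Step 5: Re(z^2) = 9 * 0 = 0

0


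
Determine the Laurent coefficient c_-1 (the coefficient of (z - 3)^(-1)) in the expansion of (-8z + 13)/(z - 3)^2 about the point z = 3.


Step 1: Write the numerator in powers of (z - 3): -8z + 13 = -8(z - 3) + (-8*3 + 13) = -8(z - 3) - 11
Step 2: Divide by (z - 3)^2: f(z) = -11(z - 3)^(-2) - 8(z - 3)^(-1)
Step 3: This finite sum is the Laurent series of f about z = 3.
Step 4: Coefficient of (z - 3)^(-1) = coefficient of (z - 3) in the re-centred numerator = -8

-8


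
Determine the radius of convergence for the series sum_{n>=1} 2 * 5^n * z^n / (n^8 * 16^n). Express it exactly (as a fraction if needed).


Step 1: General term a_n = 2 * 5^n / (n^8 * 16^n)
Step 2: By the root test, |a_n|^(1/n) = 2^(1/n) * 5 / (n^(8/n) * 16) -> 5/16 as n -> infinity (since 2^(1/n) -> 1 and n^(8/n) -> 1)
Step 3: R = 1/lim|a_n|^(1/n) = 16/5

16/5


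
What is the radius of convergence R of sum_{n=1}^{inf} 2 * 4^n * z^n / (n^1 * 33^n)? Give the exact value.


Step 1: General term a_n = 2 * 4^n / (n^1 * 33^n)
Step 2: By the root test, |a_n|^(1/n) = 2^(1/n) * 4 / (n^(1/n) * 33) -> 4/33 as n -> infinity (since 2^(1/n) -> 1 and n^(1/n) -> 1)
Step 3: R = 1/lim|a_n|^(1/n) = 33/4

33/4


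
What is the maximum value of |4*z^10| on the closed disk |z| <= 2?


Step 1: On |z| = 2, |f(z)| = 4 * |z|^10 = 4 * 2^10
Step 2: By maximum modulus principle, maximum is on boundary.
Step 3: Maximum = 4 * 1024 = 4096

4096


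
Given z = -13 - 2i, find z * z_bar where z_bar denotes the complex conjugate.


Step 1: conj(z) = -13 + 2i
Step 2: z * conj(z) = (-13)^2 + (-2)^2
Step 3: = 169 + 4 = 173

173


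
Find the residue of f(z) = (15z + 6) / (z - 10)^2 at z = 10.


Step 1: Pole of order 2 at z = 10
Step 2: Res = lim d/dz [(z - 10)^2 * f(z)] as z -> 10
Step 3: (z - 10)^2 * f(z) = 15z + 6
Step 4: d/dz[15z + 6] = 15

15


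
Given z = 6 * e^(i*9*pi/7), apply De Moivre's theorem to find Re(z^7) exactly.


Step 1: By De Moivre's theorem, z^7 = 6^7 * e^(i*7*9*pi/7) = 279936 * (cos(9*pi) + i*sin(9*pi))
Step 2: |z|^7 = 6^7 = 279936
Step 3: Reduce the angle mod 2*pi: 9*pi - 8*pi = pi
Step 4: cos(pi) = -1
Step 5: Re(z^7) = 279936 * (-1) = -279936

-279936


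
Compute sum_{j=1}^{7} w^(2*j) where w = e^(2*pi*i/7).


Step 1: The sum sum_{j=1}^{n} w^(k*j) equals n if n | k, else 0.
Step 2: Here n = 7, k = 2
Step 3: Does n divide k? 7 | 2 -> False
Step 4: Sum = 0

0


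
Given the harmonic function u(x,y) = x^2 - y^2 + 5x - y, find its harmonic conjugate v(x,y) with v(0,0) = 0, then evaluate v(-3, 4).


Step 1: v_x = -u_y = 2y + 1
Step 2: v_y = u_x = 2x + 5
Step 3: v = 2xy + x + 5y + C
Step 4: v(0,0) = 0 => C = 0
Step 5: v(-3, 4) = -7

-7


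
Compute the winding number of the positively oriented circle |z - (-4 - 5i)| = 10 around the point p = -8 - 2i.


Step 1: Center c = (-4, -5), radius = 10
Step 2: |p - c|^2 = (-4)^2 + 3^2 = 25
Step 3: r^2 = 100
Step 4: |p-c| < r so winding number = 1

1


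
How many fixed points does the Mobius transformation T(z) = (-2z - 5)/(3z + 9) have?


Step 1: Fixed points satisfy T(z) = z
Step 2: 3z^2 + 11z + 5 = 0
Step 3: Discriminant = 11^2 - 4*3*5 = 61
Step 4: Number of fixed points = 2

2


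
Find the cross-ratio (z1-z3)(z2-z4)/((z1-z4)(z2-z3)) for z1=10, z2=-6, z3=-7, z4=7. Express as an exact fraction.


Step 1: (z1-z3)(z2-z4) = 17 * (-13) = -221
Step 2: (z1-z4)(z2-z3) = 3 * 1 = 3
Step 3: Cross-ratio = -221/3 = -221/3

-221/3


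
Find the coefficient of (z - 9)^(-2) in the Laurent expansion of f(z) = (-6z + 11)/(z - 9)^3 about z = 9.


Step 1: Write the numerator in powers of (z - 9): -6z + 11 = -6(z - 9) + (-6*9 + 11) = -6(z - 9) - 43
Step 2: Divide by (z - 9)^3: f(z) = -43(z - 9)^(-3) - 6(z - 9)^(-2)
Step 3: This finite sum is the Laurent series of f about z = 9.
Step 4: Coefficient of (z - 9)^(-2) = coefficient of (z - 9) in the re-centred numerator = -6

-6


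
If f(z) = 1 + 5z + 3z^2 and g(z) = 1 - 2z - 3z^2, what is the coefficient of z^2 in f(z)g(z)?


Step 1: z^2 term in f*g comes from: (1)*(-3z^2) + (5z)*(-2z) + (3z^2)*(1)
Step 2: = -3 - 10 + 3
Step 3: = -10

-10


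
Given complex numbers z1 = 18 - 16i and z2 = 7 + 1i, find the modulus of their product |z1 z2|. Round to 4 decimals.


Step 1: |z1| = sqrt(18^2 + (-16)^2) = sqrt(580)
Step 2: |z2| = sqrt(7^2 + 1^2) = sqrt(50)
Step 3: |z1*z2| = |z1|*|z2| = sqrt(580) * sqrt(50) = sqrt(580 * 50) = sqrt(29000)
Step 4: = 170.2939

170.2939


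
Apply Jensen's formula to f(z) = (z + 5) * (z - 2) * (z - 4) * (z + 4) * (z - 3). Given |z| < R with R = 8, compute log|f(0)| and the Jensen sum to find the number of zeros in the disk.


Jensen's formula: (1/2pi)*integral log|f(Re^it)|dt = log|f(0)| + sum_{|a_k|<R} log(R/|a_k|)
Step 1: f(0) = 5 * (-2) * (-4) * 4 * (-3) = -480
Step 2: log|f(0)| = log|-5| + log|2| + log|4| + log|-4| + log|3| = 6.1738
Step 3: Zeros inside |z| < 8: -5, 2, 4, -4, 3
Step 4: Jensen sum = log(8/5) + log(8/2) + log(8/4) + log(8/4) + log(8/3) = 4.2234
Step 5: n(R) = number of terms in the Jensen sum = count of zeros inside |z| < 8 = 5

5


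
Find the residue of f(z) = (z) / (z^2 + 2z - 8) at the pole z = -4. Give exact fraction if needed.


Step 1: Q(z) = z^2 + 2z - 8 = (z + 4)(z - 2)
Step 2: Q'(z) = 2z + 2
Step 3: Q'(-4) = -6, P(-4) = -4
Step 4: Res = P(-4)/Q'(-4) = -4/(-6) = 2/3

2/3


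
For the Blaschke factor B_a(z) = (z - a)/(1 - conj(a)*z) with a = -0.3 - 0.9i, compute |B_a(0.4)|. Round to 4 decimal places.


Step 1: Numerator z0 - a = 0.4 - (-0.3 - 0.9i) = 0.7 + 0.9i
Step 2: Denominator 1 - conj(a)*z0 = 1 - (-0.3 + 0.9i)*0.4 = 1.12 - 0.36i
Step 3: |z0 - a|^2 = 0.7^2 + 0.9^2 = 1.3; |1 - conj(a)*z0|^2 = 1.12^2 + (-0.36)^2 = 1.384
Step 4: |B_a(0.4)| = sqrt(1.3 / 1.384) = sqrt(0.939306)
Step 5: = 0.9692

0.9692


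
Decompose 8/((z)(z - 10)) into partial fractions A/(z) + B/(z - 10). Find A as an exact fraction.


Step 1: Multiply both sides by (z) and set z = 0
Step 2: A = 8 / (0 - 10)
Step 3: A = 8 / (-10)
Step 4: A = -4/5

-4/5


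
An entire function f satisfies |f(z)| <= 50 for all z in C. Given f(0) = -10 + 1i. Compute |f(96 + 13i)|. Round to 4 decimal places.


Step 1: By Liouville's theorem, a bounded entire function is constant.
Step 2: f(z) = f(0) = -10 + 1i for all z.
Step 3: |f(w)| = |-10 + 1i| = sqrt(100 + 1)
Step 4: = 10.0499

10.0499


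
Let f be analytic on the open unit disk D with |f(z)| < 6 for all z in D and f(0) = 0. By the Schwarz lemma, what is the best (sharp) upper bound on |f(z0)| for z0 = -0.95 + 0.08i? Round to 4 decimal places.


Step 1: g = f/6 maps D -> D with g(0) = 0, so by the Schwarz lemma |g(z)| <= |z|, i.e. |f(z)| <= 6|z|; this is sharp (f(z) = 6z).
Step 2: |z0|^2 = (-0.95)^2 + 0.08^2 = 0.9089
Step 3: |z0| = sqrt(0.9089) = 0.953362
Step 4: Best bound = 6 * |z0| = 6 * 0.953362 = 5.7202

5.7202


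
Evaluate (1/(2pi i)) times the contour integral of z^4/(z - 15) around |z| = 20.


Step 1: f(z) = z^4, a = 15 is inside |z| = 20
Step 2: By Cauchy integral formula: (1/(2pi*i)) * integral = f(a)
Step 3: f(15) = 15^4 = 50625

50625


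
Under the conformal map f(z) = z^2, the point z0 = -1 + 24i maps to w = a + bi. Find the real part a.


Step 1: z0 = -1 + 24i
Step 2: z0^2 = (-1)^2 - 24^2 - 48i
Step 3: real part = 1 - 576 = -575

-575


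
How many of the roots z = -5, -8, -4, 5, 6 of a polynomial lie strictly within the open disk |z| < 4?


Step 1: Check each root:
  z = -5: |-5| = 5 >= 4
  z = -8: |-8| = 8 >= 4
  z = -4: |-4| = 4 >= 4
  z = 5: |5| = 5 >= 4
  z = 6: |6| = 6 >= 4
Step 2: Count = 0

0


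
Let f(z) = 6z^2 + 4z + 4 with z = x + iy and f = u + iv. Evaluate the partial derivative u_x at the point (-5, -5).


Step 1: f(z) = 6(x+iy)^2 + 4(x+iy) + 4
Step 2: u = 6(x^2 - y^2) + 4x + 4
Step 3: u_x = 12x + 4
Step 4: At (-5, -5): u_x = -60 + 4 = -56

-56


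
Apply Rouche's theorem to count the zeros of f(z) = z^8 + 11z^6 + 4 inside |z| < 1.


Step 1: On |z| = 1 the three terms have sizes |z^8| = 1^8 = 1, |11z^6| = 11*1^6 = 11, |4| = 4
Step 2: The dominant term is g(z) = 11z^6; let h(z) = z^8 + 4 so f = g + h
Step 3: On |z| = 1: |g| = 11 and |h| <= 1 + 4 = 5
Step 4: Since 11 > 5, |h| < |g| on |z| = 1, so by Rouche f has the same number of zeros as g inside |z| < 1
Step 5: g(z) = 11z^6 has 6 zeros (at the origin, multiplicity 6) inside |z| < 1. Answer = 6

6
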